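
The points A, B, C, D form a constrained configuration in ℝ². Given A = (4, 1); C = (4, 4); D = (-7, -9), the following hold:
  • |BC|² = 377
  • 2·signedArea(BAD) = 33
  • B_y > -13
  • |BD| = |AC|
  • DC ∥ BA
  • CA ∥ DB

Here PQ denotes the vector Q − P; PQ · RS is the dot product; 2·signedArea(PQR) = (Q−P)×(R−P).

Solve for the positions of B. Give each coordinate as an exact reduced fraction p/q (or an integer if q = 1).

B = (-7, -12)

1. B_x = -7  [DC ∥ BA ∩ CA ∥ DB]
2. B_y = -12  [DC ∥ BA ∩ CA ∥ DB]
   → B = (-7, -12)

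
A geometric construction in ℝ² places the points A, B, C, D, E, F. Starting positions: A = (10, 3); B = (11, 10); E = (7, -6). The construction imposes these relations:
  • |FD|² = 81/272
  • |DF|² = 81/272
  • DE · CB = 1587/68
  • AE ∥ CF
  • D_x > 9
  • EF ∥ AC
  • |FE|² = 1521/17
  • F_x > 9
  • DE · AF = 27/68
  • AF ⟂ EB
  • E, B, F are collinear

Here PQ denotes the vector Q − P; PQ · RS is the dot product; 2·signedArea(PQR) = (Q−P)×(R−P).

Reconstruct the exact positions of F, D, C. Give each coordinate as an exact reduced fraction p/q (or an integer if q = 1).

1. F_x = 158/17  [E, B, F are collinear ∩ AF ⟂ EB]
2. F_y = 54/17  [E, B, F are collinear ∩ AF ⟂ EB]
   → F = (158/17, 54/17)
3. D_x = 167/17  [line 12/17·x + -3/17·y + -435/68 = 0 ∩ |DF|² = 81/272]
4. D_y = 207/68  [line 12/17·x + -3/17·y + -435/68 = 0 ∩ |DF|² = 81/272]
   → D = (167/17, 207/68)
5. C_x = 209/17  [DE · CB = 1587/68 ∩ AE ∥ CF]
6. C_y = 207/17  [DE · CB = 1587/68 ∩ AE ∥ CF]
   → C = (209/17, 207/17)

C = (209/17, 207/17)
D = (167/17, 207/68)
F = (158/17, 54/17)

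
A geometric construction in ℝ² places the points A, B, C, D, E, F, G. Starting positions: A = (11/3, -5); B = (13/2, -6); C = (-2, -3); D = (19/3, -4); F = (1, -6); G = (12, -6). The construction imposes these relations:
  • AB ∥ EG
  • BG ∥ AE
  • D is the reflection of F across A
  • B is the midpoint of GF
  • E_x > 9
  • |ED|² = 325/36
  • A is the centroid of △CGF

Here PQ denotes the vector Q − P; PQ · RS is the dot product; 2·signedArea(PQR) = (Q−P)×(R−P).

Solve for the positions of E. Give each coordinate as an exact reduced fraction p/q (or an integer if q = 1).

1. E_x = 55/6  [AB ∥ EG ∩ BG ∥ AE]
2. E_y = -5  [AB ∥ EG ∩ BG ∥ AE]
   → E = (55/6, -5)

E = (55/6, -5)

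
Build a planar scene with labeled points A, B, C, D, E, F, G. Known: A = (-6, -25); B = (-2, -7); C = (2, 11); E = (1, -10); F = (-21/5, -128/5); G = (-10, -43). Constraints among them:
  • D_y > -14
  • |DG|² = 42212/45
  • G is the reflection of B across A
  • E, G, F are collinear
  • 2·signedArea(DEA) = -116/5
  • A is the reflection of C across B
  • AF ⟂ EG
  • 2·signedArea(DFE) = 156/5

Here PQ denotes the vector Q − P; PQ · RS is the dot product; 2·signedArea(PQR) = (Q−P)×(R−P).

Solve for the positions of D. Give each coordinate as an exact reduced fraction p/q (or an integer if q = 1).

D = (-32/15, -67/5)

1. D_x = -32/15  [2·signedArea(DFE) = 156/5 ∩ 2·signedArea(DEA) = -116/5]
2. D_y = -67/5  [2·signedArea(DFE) = 156/5 ∩ 2·signedArea(DEA) = -116/5]
   → D = (-32/15, -67/5)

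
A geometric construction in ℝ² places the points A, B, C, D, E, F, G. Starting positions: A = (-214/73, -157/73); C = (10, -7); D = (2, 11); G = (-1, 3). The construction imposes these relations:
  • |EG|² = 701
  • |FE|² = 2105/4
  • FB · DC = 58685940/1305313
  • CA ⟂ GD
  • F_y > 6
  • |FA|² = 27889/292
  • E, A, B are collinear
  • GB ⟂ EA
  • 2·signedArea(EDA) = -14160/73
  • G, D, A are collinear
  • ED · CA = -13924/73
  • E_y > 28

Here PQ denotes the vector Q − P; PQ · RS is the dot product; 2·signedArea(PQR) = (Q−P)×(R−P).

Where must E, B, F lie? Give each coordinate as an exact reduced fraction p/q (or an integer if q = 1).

B = (-4458214/1305313, 3605363/1305313)
E = (-6, 29)
F = (1/2, 7)

1. E_x = -6  [line 960/73·x + -360/73·y + 16200/73 = 0 ∩ |EG|² = 701]
2. E_y = 29  [line 960/73·x + -360/73·y + 16200/73 = 0 ∩ |EG|² = 701]
   → E = (-6, 29)
3. B_x = -4458214/1305313  [E, A, B are collinear ∩ GB ⟂ EA]
4. B_y = 3605363/1305313  [E, A, B are collinear ∩ GB ⟂ EA]
   → B = (-4458214/1305313, 3605363/1305313)
5. F_x = 1/2  [line -8·x + 18·y + -122 = 0 ∩ |FA|² = 27889/292]
6. F_y = 7  [line -8·x + 18·y + -122 = 0 ∩ |FA|² = 27889/292]
   → F = (1/2, 7)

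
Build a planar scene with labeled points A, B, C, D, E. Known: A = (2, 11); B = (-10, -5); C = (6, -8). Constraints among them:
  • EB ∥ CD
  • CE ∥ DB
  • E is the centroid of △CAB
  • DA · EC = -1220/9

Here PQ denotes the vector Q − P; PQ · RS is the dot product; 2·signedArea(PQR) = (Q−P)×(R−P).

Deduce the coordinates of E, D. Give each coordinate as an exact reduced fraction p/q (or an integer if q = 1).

D = (-10/3, -37/3)
E = (-2/3, -2/3)

1. E_x = -2/3  [E is the centroid of △CAB]
2. E_y = -2/3  [E is the centroid of △CAB]
   → E = (-2/3, -2/3)
3. D_x = -10/3  [CE ∥ DB ∩ EB ∥ CD]
4. D_y = -37/3  [CE ∥ DB ∩ EB ∥ CD]
   → D = (-10/3, -37/3)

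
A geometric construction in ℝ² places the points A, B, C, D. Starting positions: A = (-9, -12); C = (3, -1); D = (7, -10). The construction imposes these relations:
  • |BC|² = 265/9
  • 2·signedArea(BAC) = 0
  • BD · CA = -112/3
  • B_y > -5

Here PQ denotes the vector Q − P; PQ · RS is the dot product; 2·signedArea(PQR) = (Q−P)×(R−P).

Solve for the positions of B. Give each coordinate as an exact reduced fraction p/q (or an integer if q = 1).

B = (-1, -14/3)

1. B_x = -1  [2·signedArea(BAC) = 0 ∩ BD · CA = -112/3]
2. B_y = -14/3  [2·signedArea(BAC) = 0 ∩ BD · CA = -112/3]
   → B = (-1, -14/3)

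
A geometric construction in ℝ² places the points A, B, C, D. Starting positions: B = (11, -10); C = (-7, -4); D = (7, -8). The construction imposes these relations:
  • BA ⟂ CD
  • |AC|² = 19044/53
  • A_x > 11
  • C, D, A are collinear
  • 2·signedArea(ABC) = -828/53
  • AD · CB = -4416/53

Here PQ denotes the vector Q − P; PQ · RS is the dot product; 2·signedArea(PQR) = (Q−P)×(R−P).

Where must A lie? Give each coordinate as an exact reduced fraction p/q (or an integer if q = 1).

A = (595/53, -488/53)

1. A_x = 595/53  [C, D, A are collinear ∩ BA ⟂ CD]
2. A_y = -488/53  [C, D, A are collinear ∩ BA ⟂ CD]
   → A = (595/53, -488/53)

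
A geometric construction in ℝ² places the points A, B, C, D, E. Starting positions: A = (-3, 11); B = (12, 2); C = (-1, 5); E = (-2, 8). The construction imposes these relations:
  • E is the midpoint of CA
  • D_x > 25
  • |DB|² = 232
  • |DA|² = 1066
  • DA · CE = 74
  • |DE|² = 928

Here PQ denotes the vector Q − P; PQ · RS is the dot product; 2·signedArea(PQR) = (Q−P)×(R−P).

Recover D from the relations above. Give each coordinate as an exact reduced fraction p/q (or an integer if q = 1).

1. D_x = 26  [line 1·x + -3·y + -38 = 0 ∩ |DA|² = 1066]
2. D_y = -4  [line 1·x + -3·y + -38 = 0 ∩ |DA|² = 1066]
   → D = (26, -4)

D = (26, -4)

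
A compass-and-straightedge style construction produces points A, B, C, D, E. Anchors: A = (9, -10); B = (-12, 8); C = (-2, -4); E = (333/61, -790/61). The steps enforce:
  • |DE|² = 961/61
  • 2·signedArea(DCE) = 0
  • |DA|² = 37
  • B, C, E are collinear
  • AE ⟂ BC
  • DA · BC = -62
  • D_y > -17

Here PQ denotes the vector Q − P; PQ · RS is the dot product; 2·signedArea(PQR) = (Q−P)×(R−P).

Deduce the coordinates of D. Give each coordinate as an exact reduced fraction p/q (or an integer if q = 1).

1. D_x = 8  [2·signedArea(DCE) = 0 ∩ DA · BC = -62]
2. D_y = -16  [2·signedArea(DCE) = 0 ∩ DA · BC = -62]
   → D = (8, -16)

D = (8, -16)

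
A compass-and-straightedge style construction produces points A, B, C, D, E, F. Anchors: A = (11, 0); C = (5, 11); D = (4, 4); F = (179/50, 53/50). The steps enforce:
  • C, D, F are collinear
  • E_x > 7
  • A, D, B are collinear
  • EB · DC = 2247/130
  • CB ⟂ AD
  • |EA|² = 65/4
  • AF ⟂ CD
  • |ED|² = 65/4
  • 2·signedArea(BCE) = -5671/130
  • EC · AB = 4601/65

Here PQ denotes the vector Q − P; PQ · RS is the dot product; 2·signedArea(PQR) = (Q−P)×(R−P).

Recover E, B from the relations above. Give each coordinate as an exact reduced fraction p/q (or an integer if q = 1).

B = (113/65, 344/65)
E = (15/2, 2)

1. B_x = 113/65  [A, D, B are collinear ∩ CB ⟂ AD]
2. B_y = 344/65  [A, D, B are collinear ∩ CB ⟂ AD]
   → B = (113/65, 344/65)
3. E_x = 15/2  [EB · DC = 2247/130 ∩ 2·signedArea(BCE) = -5671/130]
4. E_y = 2  [EB · DC = 2247/130 ∩ 2·signedArea(BCE) = -5671/130]
   → E = (15/2, 2)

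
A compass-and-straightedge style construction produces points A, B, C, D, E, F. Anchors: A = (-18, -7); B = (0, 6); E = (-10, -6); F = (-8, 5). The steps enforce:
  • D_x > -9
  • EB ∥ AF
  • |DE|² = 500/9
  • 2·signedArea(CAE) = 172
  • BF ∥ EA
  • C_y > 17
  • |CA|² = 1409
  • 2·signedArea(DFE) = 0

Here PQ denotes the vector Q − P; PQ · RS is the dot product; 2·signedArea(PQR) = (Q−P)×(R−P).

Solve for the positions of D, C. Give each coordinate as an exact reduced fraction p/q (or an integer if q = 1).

1. D_x = -26/3  [line 11·x + -2·y + 98 = 0 ∩ |DE|² = 500/9]
2. D_y = 4/3  [line 11·x + -2·y + 98 = 0 ∩ |DE|² = 500/9]
   → D = (-26/3, 4/3)
3. C_x = 10  [line -1·x + 8·y + -134 = 0 ∩ |CA|² = 1409]
4. C_y = 18  [line -1·x + 8·y + -134 = 0 ∩ |CA|² = 1409]
   → C = (10, 18)

C = (10, 18)
D = (-26/3, 4/3)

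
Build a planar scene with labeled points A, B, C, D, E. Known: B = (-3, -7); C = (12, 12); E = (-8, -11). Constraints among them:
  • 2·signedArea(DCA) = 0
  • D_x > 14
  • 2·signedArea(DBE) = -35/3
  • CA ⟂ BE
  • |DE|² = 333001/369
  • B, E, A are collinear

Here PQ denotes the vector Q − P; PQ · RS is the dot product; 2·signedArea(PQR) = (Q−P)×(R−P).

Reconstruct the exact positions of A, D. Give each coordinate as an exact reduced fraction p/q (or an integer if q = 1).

1. A_x = 632/41  [B, E, A are collinear ∩ CA ⟂ BE]
2. A_y = 317/41  [B, E, A are collinear ∩ CA ⟂ BE]
   → A = (632/41, 317/41)
3. D_x = 1756/123  [2·signedArea(DCA) = 0 ∩ 2·signedArea(DBE) = -35/3]
4. D_y = 1126/123  [2·signedArea(DCA) = 0 ∩ 2·signedArea(DBE) = -35/3]
   → D = (1756/123, 1126/123)

A = (632/41, 317/41)
D = (1756/123, 1126/123)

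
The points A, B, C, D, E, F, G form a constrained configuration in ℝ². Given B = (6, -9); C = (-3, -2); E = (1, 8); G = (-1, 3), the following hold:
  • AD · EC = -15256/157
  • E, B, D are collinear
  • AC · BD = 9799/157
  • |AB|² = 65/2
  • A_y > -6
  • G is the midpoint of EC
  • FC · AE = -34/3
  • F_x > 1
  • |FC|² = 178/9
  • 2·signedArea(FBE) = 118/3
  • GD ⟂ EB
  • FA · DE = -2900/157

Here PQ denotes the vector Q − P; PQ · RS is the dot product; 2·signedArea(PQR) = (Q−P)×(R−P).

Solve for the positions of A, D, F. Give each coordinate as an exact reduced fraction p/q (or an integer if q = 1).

A = (3/2, -11/2)
D = (689/314, 1237/314)
F = (4/3, -1)

1. D_x = 689/314  [E, B, D are collinear ∩ GD ⟂ EB]
2. D_y = 1237/314  [E, B, D are collinear ∩ GD ⟂ EB]
   → D = (689/314, 1237/314)
3. A_x = 3/2  [AD · EC = -15256/157 ∩ AC · BD = 9799/157]
4. A_y = -11/2  [AD · EC = -15256/157 ∩ AC · BD = 9799/157]
   → A = (3/2, -11/2)
5. F_x = 4/3  [FC · AE = -34/3 ∩ FA · DE = -2900/157]
6. F_y = -1  [FC · AE = -34/3 ∩ FA · DE = -2900/157]
   → F = (4/3, -1)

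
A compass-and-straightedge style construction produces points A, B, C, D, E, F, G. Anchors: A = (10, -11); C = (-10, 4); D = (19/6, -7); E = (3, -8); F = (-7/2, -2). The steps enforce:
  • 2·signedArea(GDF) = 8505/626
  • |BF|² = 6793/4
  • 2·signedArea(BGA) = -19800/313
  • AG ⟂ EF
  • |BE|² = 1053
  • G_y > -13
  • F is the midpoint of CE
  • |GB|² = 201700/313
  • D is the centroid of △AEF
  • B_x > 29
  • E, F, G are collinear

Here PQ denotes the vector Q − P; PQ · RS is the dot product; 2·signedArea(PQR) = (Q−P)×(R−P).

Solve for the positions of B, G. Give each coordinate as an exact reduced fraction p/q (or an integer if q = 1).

B = (30, -26)
G = (2590/313, -4028/313)

1. G_x = 2590/313  [E, F, G are collinear ∩ AG ⟂ EF]
2. G_y = -4028/313  [E, F, G are collinear ∩ AG ⟂ EF]
   → G = (2590/313, -4028/313)
3. B_x = 30  [line -585/313·x + 540/313·y + 31590/313 = 0 ∩ |BF|² = 6793/4]
4. B_y = -26  [line -585/313·x + 540/313·y + 31590/313 = 0 ∩ |BF|² = 6793/4]
   → B = (30, -26)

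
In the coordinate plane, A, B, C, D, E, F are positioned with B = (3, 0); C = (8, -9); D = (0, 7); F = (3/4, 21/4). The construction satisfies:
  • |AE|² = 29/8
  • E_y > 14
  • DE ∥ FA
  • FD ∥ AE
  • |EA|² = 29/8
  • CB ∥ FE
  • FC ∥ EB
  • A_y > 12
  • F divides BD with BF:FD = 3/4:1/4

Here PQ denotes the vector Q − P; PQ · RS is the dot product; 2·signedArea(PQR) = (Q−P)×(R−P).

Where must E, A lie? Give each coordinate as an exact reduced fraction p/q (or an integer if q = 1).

1. E_x = -17/4  [FC ∥ EB ∩ CB ∥ FE]
2. E_y = 57/4  [FC ∥ EB ∩ CB ∥ FE]
   → E = (-17/4, 57/4)
3. A_x = -7/2  [FD ∥ AE ∩ DE ∥ FA]
4. A_y = 25/2  [FD ∥ AE ∩ DE ∥ FA]
   → A = (-7/2, 25/2)

A = (-7/2, 25/2)
E = (-17/4, 57/4)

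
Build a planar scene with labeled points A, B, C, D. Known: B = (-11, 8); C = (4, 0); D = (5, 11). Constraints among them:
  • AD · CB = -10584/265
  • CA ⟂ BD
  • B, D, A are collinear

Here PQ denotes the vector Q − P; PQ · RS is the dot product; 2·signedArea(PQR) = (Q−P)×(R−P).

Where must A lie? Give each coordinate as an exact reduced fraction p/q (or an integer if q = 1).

1. A_x = 541/265  [B, D, A are collinear ∩ CA ⟂ BD]
2. A_y = 2768/265  [B, D, A are collinear ∩ CA ⟂ BD]
   → A = (541/265, 2768/265)

A = (541/265, 2768/265)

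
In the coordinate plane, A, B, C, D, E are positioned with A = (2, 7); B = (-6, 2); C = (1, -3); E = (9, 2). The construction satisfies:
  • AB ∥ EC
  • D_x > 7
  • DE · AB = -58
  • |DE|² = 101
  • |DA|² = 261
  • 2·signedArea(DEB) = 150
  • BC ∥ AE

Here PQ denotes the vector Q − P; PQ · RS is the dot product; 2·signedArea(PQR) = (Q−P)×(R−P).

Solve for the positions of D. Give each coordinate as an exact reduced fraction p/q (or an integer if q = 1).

D = (8, -8)

1. D_x = 8  [2·signedArea(DEB) = 150 ∩ DE · AB = -58]
2. D_y = -8  [2·signedArea(DEB) = 150 ∩ DE · AB = -58]
   → D = (8, -8)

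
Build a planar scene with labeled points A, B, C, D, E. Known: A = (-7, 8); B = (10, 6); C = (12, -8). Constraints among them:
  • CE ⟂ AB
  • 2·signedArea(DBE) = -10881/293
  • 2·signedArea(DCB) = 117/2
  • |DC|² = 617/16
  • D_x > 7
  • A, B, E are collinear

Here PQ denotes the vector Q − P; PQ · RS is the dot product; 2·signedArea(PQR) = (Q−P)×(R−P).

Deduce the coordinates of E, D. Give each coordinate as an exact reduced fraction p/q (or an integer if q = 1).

1. E_x = 3984/293  [A, B, E are collinear ∩ CE ⟂ AB]
2. E_y = 1634/293  [A, B, E are collinear ∩ CE ⟂ AB]
   → E = (3984/293, 1634/293)
3. D_x = 29/4  [2·signedArea(DBE) = -10881/293 ∩ 2·signedArea(DCB) = 117/2]
4. D_y = -4  [2·signedArea(DBE) = -10881/293 ∩ 2·signedArea(DCB) = 117/2]
   → D = (29/4, -4)

D = (29/4, -4)
E = (3984/293, 1634/293)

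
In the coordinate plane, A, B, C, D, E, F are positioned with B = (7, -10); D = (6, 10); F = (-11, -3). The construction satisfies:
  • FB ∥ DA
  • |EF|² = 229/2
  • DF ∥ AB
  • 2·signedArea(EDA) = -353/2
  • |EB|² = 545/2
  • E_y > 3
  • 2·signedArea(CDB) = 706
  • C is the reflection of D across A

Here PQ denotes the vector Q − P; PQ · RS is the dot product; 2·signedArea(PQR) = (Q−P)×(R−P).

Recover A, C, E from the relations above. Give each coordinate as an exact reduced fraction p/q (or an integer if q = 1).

1. A_x = 24  [DF ∥ AB ∩ FB ∥ DA]
2. A_y = 3  [DF ∥ AB ∩ FB ∥ DA]
   → A = (24, 3)
3. C_x = 42  [C is the reflection of D across A]
4. C_y = -4  [C is the reflection of D across A]
   → C = (42, -4)
5. E_x = -5/2  [line 7·x + 18·y + -91/2 = 0 ∩ |EB|² = 545/2]
6. E_y = 7/2  [line 7·x + 18·y + -91/2 = 0 ∩ |EB|² = 545/2]
   → E = (-5/2, 7/2)

A = (24, 3)
C = (42, -4)
E = (-5/2, 7/2)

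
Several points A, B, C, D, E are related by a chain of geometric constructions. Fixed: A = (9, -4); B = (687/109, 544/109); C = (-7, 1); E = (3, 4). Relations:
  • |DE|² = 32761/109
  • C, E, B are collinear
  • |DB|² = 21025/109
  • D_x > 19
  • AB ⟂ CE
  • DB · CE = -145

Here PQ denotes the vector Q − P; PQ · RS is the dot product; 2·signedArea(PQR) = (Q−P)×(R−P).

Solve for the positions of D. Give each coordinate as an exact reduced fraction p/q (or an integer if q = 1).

D = (2137/109, 979/109)

1. D_x = 2137/109  [line -10·x + -3·y + 223 = 0 ∩ |DE|² = 32761/109]
2. D_y = 979/109  [line -10·x + -3·y + 223 = 0 ∩ |DE|² = 32761/109]
   → D = (2137/109, 979/109)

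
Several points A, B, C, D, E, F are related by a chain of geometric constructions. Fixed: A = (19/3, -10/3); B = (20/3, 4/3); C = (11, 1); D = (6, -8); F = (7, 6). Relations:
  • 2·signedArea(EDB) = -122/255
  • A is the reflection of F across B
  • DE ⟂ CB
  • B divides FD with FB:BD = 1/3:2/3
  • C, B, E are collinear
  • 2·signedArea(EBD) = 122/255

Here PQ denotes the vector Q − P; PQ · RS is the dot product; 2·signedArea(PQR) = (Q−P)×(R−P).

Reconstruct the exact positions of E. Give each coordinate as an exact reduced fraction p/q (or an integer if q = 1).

1. E_x = 571/85  [C, B, E are collinear ∩ DE ⟂ CB]
2. E_y = 113/85  [C, B, E are collinear ∩ DE ⟂ CB]
   → E = (571/85, 113/85)

E = (571/85, 113/85)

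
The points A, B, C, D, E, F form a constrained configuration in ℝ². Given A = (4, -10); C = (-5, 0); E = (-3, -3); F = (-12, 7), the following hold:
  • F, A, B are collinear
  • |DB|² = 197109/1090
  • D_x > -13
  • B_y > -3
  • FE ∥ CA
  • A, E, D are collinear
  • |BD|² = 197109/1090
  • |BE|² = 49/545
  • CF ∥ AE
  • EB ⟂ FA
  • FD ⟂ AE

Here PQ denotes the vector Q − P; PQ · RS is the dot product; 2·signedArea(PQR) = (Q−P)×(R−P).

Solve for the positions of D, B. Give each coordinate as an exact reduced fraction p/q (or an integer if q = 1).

B = (-1516/545, -1523/545)
D = (-25/2, 13/2)

1. D_x = -25/2  [A, E, D are collinear ∩ FD ⟂ AE]
2. D_y = 13/2  [A, E, D are collinear ∩ FD ⟂ AE]
   → D = (-25/2, 13/2)
3. B_x = -1516/545  [F, A, B are collinear ∩ EB ⟂ FA]
4. B_y = -1523/545  [F, A, B are collinear ∩ EB ⟂ FA]
   → B = (-1516/545, -1523/545)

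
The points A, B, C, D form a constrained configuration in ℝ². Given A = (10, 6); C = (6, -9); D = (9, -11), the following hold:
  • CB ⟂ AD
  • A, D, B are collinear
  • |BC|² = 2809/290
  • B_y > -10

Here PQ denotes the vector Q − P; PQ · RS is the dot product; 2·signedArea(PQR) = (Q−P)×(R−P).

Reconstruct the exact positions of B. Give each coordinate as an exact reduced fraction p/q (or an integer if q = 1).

1. B_x = 2641/290  [A, D, B are collinear ∩ CB ⟂ AD]
2. B_y = -2663/290  [A, D, B are collinear ∩ CB ⟂ AD]
   → B = (2641/290, -2663/290)

B = (2641/290, -2663/290)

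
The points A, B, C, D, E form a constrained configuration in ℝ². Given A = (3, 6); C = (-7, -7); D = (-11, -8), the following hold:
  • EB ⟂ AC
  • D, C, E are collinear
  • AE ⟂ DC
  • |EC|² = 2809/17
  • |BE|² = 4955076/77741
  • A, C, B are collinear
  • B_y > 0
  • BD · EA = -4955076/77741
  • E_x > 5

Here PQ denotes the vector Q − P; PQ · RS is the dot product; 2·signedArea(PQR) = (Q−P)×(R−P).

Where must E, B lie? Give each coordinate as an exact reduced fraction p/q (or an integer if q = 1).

B = (-3921/4573, 4506/4573)
E = (93/17, -66/17)

1. E_x = 93/17  [D, C, E are collinear ∩ AE ⟂ DC]
2. E_y = -66/17  [D, C, E are collinear ∩ AE ⟂ DC]
   → E = (93/17, -66/17)
3. B_x = -3921/4573  [A, C, B are collinear ∩ EB ⟂ AC]
4. B_y = 4506/4573  [A, C, B are collinear ∩ EB ⟂ AC]
   → B = (-3921/4573, 4506/4573)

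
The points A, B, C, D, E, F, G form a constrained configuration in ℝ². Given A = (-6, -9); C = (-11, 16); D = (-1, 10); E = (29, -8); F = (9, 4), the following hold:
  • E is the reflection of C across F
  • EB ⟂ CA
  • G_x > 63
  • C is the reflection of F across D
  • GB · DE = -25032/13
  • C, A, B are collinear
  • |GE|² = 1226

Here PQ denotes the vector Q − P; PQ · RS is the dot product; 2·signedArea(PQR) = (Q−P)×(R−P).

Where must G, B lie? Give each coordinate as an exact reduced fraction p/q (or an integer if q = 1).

1. B_x = -63/13  [C, A, B are collinear ∩ EB ⟂ CA]
2. B_y = -192/13  [C, A, B are collinear ∩ EB ⟂ CA]
   → B = (-63/13, -192/13)
3. G_x = 64  [line -30·x + 18·y + 2046 = 0 ∩ |GE|² = 1226]
4. G_y = -7  [line -30·x + 18·y + 2046 = 0 ∩ |GE|² = 1226]
   → G = (64, -7)

B = (-63/13, -192/13)
G = (64, -7)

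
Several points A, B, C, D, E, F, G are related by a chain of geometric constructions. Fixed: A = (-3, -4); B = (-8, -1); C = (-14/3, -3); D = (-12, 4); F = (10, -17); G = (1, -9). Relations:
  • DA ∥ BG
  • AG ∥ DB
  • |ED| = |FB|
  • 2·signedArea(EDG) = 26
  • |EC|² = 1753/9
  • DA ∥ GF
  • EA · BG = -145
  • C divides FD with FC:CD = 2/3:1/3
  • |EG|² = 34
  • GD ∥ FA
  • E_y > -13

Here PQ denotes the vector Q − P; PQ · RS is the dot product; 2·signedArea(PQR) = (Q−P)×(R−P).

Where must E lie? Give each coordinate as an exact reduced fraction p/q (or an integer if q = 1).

E = (6, -12)

1. E_x = 6  [2·signedArea(EDG) = 26 ∩ EA · BG = -145]
2. E_y = -12  [2·signedArea(EDG) = 26 ∩ EA · BG = -145]
   → E = (6, -12)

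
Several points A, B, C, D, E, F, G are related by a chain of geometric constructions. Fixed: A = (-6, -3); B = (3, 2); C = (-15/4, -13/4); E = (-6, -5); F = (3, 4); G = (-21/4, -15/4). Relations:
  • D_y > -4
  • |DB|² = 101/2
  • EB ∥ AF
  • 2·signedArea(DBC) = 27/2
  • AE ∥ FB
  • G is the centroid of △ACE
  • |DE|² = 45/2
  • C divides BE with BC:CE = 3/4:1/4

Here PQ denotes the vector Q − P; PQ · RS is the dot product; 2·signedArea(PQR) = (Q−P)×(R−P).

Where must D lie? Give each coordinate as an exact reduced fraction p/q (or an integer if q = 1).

1. D_x = -3/2  [line 21/4·x + -27/4·y + -63/4 = 0 ∩ |DE|² = 45/2]
2. D_y = -7/2  [line 21/4·x + -27/4·y + -63/4 = 0 ∩ |DE|² = 45/2]
   → D = (-3/2, -7/2)

D = (-3/2, -7/2)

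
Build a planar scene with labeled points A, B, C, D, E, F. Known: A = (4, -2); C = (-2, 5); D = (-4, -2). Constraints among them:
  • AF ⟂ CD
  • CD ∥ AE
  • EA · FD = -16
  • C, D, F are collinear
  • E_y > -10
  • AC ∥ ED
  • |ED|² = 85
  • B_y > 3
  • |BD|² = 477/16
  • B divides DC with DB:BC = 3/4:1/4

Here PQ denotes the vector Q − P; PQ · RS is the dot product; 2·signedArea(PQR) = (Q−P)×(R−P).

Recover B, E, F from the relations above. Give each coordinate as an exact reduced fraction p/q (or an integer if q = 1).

B = (-5/2, 13/4)
E = (2, -9)
F = (-180/53, 6/53)

1. B_x = -5/2  [B divides DC with DB:BC = 3/4:1/4]
2. B_y = 13/4  [B divides DC with DB:BC = 3/4:1/4]
   → B = (-5/2, 13/4)
3. E_x = 2  [AC ∥ ED ∩ CD ∥ AE]
4. E_y = -9  [AC ∥ ED ∩ CD ∥ AE]
   → E = (2, -9)
5. F_x = -180/53  [C, D, F are collinear ∩ AF ⟂ CD]
6. F_y = 6/53  [C, D, F are collinear ∩ AF ⟂ CD]
   → F = (-180/53, 6/53)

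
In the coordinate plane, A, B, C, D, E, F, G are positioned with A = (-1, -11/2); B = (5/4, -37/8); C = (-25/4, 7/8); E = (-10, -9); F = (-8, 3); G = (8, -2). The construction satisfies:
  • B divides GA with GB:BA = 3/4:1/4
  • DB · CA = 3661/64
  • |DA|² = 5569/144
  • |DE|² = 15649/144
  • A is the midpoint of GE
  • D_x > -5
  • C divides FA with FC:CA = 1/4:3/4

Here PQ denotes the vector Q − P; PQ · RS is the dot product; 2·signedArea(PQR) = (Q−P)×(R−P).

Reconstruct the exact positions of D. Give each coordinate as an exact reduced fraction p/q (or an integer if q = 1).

D = (-13/3, -1/4)

1. D_x = -13/3  [line -21/4·x + 51/8·y + -677/32 = 0 ∩ |DA|² = 5569/144]
2. D_y = -1/4  [line -21/4·x + 51/8·y + -677/32 = 0 ∩ |DA|² = 5569/144]
   → D = (-13/3, -1/4)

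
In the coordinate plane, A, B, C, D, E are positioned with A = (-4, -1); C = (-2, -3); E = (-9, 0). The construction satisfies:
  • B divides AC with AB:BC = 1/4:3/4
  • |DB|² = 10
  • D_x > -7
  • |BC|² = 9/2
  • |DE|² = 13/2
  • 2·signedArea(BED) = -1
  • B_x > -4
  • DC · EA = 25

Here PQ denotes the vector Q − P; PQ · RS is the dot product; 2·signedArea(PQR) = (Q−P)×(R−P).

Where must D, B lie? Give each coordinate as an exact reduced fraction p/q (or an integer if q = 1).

B = (-7/2, -3/2)
D = (-13/2, -1/2)

1. D_x = -13/2  [line -5·x + 1·y + -32 = 0 ∩ |DE|² = 13/2]
2. D_y = -1/2  [line -5·x + 1·y + -32 = 0 ∩ |DE|² = 13/2]
   → D = (-13/2, -1/2)
3. B_x = -7/2  [B divides AC with AB:BC = 1/4:3/4]
4. B_y = -3/2  [B divides AC with AB:BC = 1/4:3/4]
   → B = (-7/2, -3/2)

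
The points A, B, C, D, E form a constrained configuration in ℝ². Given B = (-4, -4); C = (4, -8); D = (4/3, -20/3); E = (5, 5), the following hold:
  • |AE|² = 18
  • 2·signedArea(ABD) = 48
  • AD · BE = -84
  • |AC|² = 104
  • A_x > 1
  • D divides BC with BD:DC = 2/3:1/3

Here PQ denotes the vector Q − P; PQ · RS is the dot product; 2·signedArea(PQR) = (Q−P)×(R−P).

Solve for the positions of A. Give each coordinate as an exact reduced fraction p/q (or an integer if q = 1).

A = (2, 2)

1. A_x = 2  [2·signedArea(ABD) = 48 ∩ AD · BE = -84]
2. A_y = 2  [2·signedArea(ABD) = 48 ∩ AD · BE = -84]
   → A = (2, 2)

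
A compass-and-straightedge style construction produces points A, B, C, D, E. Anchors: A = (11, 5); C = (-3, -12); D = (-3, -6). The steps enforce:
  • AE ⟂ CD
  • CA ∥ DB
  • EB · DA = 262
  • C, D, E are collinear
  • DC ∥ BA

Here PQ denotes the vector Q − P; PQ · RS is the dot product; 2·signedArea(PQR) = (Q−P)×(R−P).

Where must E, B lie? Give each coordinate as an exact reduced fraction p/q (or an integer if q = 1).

B = (11, 11)
E = (-3, 5)

1. E_x = -3  [C, D, E are collinear ∩ AE ⟂ CD]
2. E_y = 5  [C, D, E are collinear ∩ AE ⟂ CD]
   → E = (-3, 5)
3. B_x = 11  [DC ∥ BA ∩ CA ∥ DB]
4. B_y = 11  [DC ∥ BA ∩ CA ∥ DB]
   → B = (11, 11)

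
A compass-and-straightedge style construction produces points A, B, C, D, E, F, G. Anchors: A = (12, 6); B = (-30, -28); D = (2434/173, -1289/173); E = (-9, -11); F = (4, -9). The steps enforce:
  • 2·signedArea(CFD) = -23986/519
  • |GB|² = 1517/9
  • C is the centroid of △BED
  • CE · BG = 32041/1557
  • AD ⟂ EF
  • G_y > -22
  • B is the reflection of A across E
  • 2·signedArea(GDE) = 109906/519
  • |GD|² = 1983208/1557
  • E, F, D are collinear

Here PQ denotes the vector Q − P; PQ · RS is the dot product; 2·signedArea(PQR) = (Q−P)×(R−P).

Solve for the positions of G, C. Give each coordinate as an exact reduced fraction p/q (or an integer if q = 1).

C = (-4313/519, -8036/519)
G = (-56/3, -65/3)

1. G_x = -56/3  [line 614/173·x + -3991/173·y + -225031/519 = 0 ∩ |GB|² = 1517/9]
2. G_y = -65/3  [line 614/173·x + -3991/173·y + -225031/519 = 0 ∩ |GB|² = 1517/9]
   → G = (-56/3, -65/3)
3. C_x = -4313/519  [C is the centroid of △BED]
4. C_y = -8036/519  [C is the centroid of △BED]
   → C = (-4313/519, -8036/519)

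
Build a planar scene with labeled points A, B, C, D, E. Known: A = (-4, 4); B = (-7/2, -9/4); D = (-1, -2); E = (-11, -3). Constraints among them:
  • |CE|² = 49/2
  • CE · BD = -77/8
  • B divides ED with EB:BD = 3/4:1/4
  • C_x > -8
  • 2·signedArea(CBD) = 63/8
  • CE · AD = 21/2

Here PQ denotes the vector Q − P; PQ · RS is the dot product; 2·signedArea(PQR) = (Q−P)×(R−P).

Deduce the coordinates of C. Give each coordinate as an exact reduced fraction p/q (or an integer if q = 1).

1. C_x = -15/2  [CE · BD = -77/8 ∩ 2·signedArea(CBD) = 63/8]
2. C_y = 1/2  [CE · BD = -77/8 ∩ 2·signedArea(CBD) = 63/8]
   → C = (-15/2, 1/2)

C = (-15/2, 1/2)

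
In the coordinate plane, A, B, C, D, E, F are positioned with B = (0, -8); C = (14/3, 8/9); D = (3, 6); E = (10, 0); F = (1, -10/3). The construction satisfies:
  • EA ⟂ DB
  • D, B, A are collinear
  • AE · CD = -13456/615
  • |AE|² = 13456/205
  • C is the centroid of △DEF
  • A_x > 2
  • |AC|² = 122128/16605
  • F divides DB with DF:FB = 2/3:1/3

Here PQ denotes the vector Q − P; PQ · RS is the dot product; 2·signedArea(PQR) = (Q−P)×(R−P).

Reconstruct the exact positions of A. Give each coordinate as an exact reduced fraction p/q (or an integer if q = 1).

A = (426/205, 348/205)

1. A_x = 426/205  [D, B, A are collinear ∩ EA ⟂ DB]
2. A_y = 348/205  [D, B, A are collinear ∩ EA ⟂ DB]
   → A = (426/205, 348/205)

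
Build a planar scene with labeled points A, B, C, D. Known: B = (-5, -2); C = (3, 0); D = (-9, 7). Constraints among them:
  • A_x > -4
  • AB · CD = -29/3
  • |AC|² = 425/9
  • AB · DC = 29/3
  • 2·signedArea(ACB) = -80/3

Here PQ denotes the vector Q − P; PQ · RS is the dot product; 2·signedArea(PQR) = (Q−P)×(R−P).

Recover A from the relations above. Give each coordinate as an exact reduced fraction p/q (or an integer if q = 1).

A = (-11/3, 5/3)

1. A_x = -11/3  [2·signedArea(ACB) = -80/3 ∩ AB · DC = 29/3]
2. A_y = 5/3  [2·signedArea(ACB) = -80/3 ∩ AB · DC = 29/3]
   → A = (-11/3, 5/3)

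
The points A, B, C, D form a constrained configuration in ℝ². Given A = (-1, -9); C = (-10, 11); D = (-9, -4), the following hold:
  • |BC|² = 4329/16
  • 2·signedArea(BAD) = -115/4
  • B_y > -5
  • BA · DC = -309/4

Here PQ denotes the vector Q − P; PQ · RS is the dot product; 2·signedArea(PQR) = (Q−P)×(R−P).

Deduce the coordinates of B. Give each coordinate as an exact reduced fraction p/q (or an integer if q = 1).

1. B_x = -13/4  [2·signedArea(BAD) = -115/4 ∩ BA · DC = -309/4]
2. B_y = -4  [2·signedArea(BAD) = -115/4 ∩ BA · DC = -309/4]
   → B = (-13/4, -4)

B = (-13/4, -4)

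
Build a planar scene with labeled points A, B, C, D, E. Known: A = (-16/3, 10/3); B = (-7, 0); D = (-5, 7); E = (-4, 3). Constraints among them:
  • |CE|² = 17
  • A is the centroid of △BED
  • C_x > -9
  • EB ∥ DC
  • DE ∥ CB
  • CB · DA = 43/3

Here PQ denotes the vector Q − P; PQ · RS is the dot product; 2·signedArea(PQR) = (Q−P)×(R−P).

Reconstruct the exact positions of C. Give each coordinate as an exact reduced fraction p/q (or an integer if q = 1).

1. C_x = -8  [DE ∥ CB ∩ EB ∥ DC]
2. C_y = 4  [DE ∥ CB ∩ EB ∥ DC]
   → C = (-8, 4)

C = (-8, 4)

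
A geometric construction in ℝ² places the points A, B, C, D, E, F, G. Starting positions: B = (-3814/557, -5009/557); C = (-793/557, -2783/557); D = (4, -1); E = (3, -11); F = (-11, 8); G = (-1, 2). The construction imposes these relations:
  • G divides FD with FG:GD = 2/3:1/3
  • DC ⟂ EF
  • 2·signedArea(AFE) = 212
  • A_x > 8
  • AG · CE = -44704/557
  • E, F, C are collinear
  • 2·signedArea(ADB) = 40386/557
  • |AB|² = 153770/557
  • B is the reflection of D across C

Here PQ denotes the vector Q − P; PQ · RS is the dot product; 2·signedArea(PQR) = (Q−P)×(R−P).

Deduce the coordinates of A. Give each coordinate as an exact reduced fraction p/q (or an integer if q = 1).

1. A_x = 9  [2·signedArea(ADB) = 40386/557 ∩ 2·signedArea(AFE) = 212]
2. A_y = -4  [2·signedArea(ADB) = 40386/557 ∩ 2·signedArea(AFE) = 212]
   → A = (9, -4)

A = (9, -4)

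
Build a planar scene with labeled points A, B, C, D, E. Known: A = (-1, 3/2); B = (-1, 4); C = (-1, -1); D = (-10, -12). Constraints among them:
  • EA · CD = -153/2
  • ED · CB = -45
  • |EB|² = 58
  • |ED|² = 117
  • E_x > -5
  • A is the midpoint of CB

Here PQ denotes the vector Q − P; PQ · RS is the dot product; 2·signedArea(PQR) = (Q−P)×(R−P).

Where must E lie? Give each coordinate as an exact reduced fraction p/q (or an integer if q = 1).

E = (-4, -3)

1. E_x = -4  [ED · CB = -45 ∩ EA · CD = -153/2]
2. E_y = -3  [ED · CB = -45 ∩ EA · CD = -153/2]
   → E = (-4, -3)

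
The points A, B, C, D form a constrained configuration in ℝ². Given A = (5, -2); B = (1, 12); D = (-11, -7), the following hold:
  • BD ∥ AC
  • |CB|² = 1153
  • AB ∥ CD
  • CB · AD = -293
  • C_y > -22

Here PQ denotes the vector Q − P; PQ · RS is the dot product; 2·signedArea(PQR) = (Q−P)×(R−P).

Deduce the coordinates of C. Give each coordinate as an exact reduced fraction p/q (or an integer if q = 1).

1. C_x = -7  [AB ∥ CD ∩ BD ∥ AC]
2. C_y = -21  [AB ∥ CD ∩ BD ∥ AC]
   → C = (-7, -21)

C = (-7, -21)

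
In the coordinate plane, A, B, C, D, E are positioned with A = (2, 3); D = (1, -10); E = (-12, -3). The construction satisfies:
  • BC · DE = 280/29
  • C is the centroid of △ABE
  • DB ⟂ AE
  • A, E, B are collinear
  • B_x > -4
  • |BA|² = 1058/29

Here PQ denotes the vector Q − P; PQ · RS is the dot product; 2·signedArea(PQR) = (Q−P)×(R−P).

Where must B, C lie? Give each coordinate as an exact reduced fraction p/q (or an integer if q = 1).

1. B_x = -103/29  [A, E, B are collinear ∩ DB ⟂ AE]
2. B_y = 18/29  [A, E, B are collinear ∩ DB ⟂ AE]
   → B = (-103/29, 18/29)
3. C_x = -131/29  [C is the centroid of △ABE]
4. C_y = 6/29  [C is the centroid of △ABE]
   → C = (-131/29, 6/29)

B = (-103/29, 18/29)
C = (-131/29, 6/29)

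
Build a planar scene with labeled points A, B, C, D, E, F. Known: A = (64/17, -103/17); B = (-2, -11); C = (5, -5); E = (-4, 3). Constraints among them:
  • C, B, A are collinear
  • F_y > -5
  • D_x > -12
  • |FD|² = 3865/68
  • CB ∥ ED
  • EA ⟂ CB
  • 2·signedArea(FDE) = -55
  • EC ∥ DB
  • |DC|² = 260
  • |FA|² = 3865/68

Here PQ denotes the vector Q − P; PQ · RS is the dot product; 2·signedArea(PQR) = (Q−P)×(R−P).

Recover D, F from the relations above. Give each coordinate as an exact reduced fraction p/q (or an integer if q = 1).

D = (-11, -3)
F = (-123/34, -77/17)

1. D_x = -11  [EC ∥ DB ∩ CB ∥ ED]
2. D_y = -3  [EC ∥ DB ∩ CB ∥ ED]
   → D = (-11, -3)
3. F_x = -123/34  [line -6·x + 7·y + 10 = 0 ∩ |FD|² = 3865/68]
4. F_y = -77/17  [line -6·x + 7·y + 10 = 0 ∩ |FD|² = 3865/68]
   → F = (-123/34, -77/17)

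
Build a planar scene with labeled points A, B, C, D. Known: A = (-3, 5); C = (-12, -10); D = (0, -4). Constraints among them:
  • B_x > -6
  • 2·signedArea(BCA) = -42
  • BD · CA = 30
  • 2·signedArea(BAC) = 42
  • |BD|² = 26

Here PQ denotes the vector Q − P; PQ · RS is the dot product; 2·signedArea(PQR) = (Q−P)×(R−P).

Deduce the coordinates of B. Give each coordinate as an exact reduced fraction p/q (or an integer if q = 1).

1. B_x = -5  [2·signedArea(BAC) = 42 ∩ BD · CA = 30]
2. B_y = -3  [2·signedArea(BAC) = 42 ∩ BD · CA = 30]
   → B = (-5, -3)

B = (-5, -3)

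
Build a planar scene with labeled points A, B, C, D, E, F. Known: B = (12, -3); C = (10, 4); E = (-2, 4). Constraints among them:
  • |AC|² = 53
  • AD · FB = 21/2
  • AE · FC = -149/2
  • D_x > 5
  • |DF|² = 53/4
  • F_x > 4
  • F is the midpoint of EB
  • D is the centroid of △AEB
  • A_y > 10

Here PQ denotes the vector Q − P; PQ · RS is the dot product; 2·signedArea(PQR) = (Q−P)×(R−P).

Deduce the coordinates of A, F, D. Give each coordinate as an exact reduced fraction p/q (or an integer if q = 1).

A = (8, 11)
D = (6, 4)
F = (5, 1/2)

1. F_x = 5  [F is the midpoint of EB]
2. F_y = 1/2  [F is the midpoint of EB]
   → F = (5, 1/2)
3. A_x = 8  [line -5·x + -7/2·y + 157/2 = 0 ∩ |AC|² = 53]
4. A_y = 11  [line -5·x + -7/2·y + 157/2 = 0 ∩ |AC|² = 53]
   → A = (8, 11)
5. D_x = 6  [AD · FB = 21/2 ∩ D is the centroid of △AEB]
6. D_y = 4  [AD · FB = 21/2 ∩ D is the centroid of △AEB]
   → D = (6, 4)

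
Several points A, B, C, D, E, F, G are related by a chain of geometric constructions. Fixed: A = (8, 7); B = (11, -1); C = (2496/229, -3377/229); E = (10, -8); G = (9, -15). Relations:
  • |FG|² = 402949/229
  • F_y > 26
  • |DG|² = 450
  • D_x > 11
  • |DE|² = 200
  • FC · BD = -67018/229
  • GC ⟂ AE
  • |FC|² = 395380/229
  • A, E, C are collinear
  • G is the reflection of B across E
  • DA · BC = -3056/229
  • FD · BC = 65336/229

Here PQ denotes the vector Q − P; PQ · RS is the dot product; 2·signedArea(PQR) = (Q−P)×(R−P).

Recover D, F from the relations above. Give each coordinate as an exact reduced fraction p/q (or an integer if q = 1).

D = (12, 6)
F = (3000/229, 6125/229)

1. D_x = 12  [line 23/229·x + 3148/229·y + -19164/229 = 0 ∩ |DE|² = 200]
2. D_y = 6  [line 23/229·x + 3148/229·y + -19164/229 = 0 ∩ |DE|² = 200]
   → D = (12, 6)
3. F_x = 3000/229  [FD · BC = 65336/229 ∩ FC · BD = -67018/229]
4. F_y = 6125/229  [FD · BC = 65336/229 ∩ FC · BD = -67018/229]
   → F = (3000/229, 6125/229)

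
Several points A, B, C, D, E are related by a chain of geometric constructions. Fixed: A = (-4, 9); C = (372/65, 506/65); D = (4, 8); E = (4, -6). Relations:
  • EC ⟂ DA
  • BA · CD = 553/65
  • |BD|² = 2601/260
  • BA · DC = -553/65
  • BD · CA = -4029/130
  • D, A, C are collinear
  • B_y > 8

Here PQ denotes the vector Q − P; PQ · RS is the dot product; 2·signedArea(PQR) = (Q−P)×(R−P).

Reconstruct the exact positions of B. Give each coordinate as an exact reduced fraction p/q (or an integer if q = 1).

B = (56/65, 1091/130)

1. B_x = 56/65  [line 632/65·x + -79/65·y + 237/130 = 0 ∩ |BD|² = 2601/260]
2. B_y = 1091/130  [line 632/65·x + -79/65·y + 237/130 = 0 ∩ |BD|² = 2601/260]
   → B = (56/65, 1091/130)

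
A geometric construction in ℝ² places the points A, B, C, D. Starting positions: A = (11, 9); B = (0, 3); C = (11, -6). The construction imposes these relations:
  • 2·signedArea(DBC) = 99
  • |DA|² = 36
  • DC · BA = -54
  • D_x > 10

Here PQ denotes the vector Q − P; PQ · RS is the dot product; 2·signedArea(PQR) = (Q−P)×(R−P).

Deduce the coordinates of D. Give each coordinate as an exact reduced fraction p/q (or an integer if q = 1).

D = (11, 3)

1. D_x = 11  [2·signedArea(DBC) = 99 ∩ DC · BA = -54]
2. D_y = 3  [2·signedArea(DBC) = 99 ∩ DC · BA = -54]
   → D = (11, 3)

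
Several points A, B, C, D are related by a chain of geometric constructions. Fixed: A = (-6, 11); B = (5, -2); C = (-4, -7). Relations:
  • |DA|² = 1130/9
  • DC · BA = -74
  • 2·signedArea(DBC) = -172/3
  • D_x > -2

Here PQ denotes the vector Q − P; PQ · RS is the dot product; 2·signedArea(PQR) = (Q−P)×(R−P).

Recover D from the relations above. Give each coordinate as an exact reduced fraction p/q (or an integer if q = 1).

1. D_x = -5/3  [DC · BA = -74 ∩ 2·signedArea(DBC) = -172/3]
2. D_y = 2/3  [DC · BA = -74 ∩ 2·signedArea(DBC) = -172/3]
   → D = (-5/3, 2/3)

D = (-5/3, 2/3)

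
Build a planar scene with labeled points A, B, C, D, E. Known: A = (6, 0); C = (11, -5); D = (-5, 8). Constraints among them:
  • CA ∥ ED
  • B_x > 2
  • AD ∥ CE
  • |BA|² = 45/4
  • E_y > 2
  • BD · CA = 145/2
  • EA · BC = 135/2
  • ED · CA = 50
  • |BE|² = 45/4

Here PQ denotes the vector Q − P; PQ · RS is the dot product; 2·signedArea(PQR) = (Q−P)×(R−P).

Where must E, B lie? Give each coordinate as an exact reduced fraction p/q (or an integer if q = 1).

B = (3, 3/2)
E = (0, 3)

1. E_x = 0  [CA ∥ ED ∩ AD ∥ CE]
2. E_y = 3  [CA ∥ ED ∩ AD ∥ CE]
   → E = (0, 3)
3. B_x = 3  [BD · CA = 145/2 ∩ EA · BC = 135/2]
4. B_y = 3/2  [BD · CA = 145/2 ∩ EA · BC = 135/2]
   → B = (3, 3/2)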